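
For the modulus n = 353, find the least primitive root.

φ(353) = 353 − 1 = 352 = 2^5 · 11.
g is a primitive root iff g^(352/q) ≢ 1 (mod 353) for each prime q ∈ {2, 11}.
g = 2: 2^176 ≡ 1 — hits 1, so not a primitive root.
g = 3: 3^176 ≡ 352; 3^32 ≡ 140 — none is 1, so 3 is a primitive root.
Hence the least primitive root of 353 is 3.

3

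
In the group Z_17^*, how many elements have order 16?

8

φ(17) = 17 − 1 = 16 = 2^4.
(Z/17Z)^× is cyclic (|G| = 16); a cyclic group of order m has exactly φ(d) elements of each order d | m, and none otherwise.
16 = 2^4 divides 16, and φ(16) = 8.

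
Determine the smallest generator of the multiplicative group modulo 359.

φ(359) = 359 − 1 = 358 = 2 · 179.
g is a primitive root iff g^(358/q) ≢ 1 (mod 359) for each prime q ∈ {2, 179}.
g = 2: 2^179 ≡ 1 — hits 1, so not a primitive root.
g = 3: 3^179 ≡ 1 — hits 1, so not a primitive root.
g = 4: 4^179 ≡ 1 — hits 1, so not a primitive root.
g = 5: 5^179 ≡ 1 — hits 1, so not a primitive root.
g = 6: 6^179 ≡ 1 — hits 1, so not a primitive root.
g = 7: 7^179 ≡ 358; 7^2 ≡ 49 — none is 1, so 7 is a primitive root.
So 7 is the smallest generator of (Z/359Z)^×.

7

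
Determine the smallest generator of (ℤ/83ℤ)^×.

2

φ(83) = 83 − 1 = 82 = 2 · 41.
Test candidates g = 2, 3, … against the prime factors q ∈ {2, 41} of φ(83): g is a generator iff g^(82/q) ≢ 1 for every such q.
g = 2: 2^41 ≡ 82; 2^2 ≡ 4 — none is 1, so 2 is a primitive root.
So 2 is the smallest generator of (Z/83Z)^×.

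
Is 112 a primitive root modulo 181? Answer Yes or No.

φ(181) = 181 − 1 = 180 = 2^2 · 3^2 · 5.
112 is a primitive root mod 181 iff 112^(φ(181)/q) ≢ 1 for every prime q | φ(181), i.e. q ∈ {2, 3, 5}.
112^90 ≡ 180 (mod 181)  [q = 2: ≢ 1 ✓]
112^60 ≡ 48 (mod 181)  [q = 3: ≢ 1 ✓]
112^36 ≡ 135 (mod 181)  [q = 5: ≢ 1 ✓]
Every test exponent gives a nontrivial residue, hence 112 generates the full group.

Yes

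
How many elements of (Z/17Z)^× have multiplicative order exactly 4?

2

φ(17) = 17 − 1 = 16 = 2^4.
In a cyclic group of order 16, there are φ(d) elements of order d for each divisor d of 16, and zero for non-divisors.
4 = 2^2 divides 16, and φ(4) = 2.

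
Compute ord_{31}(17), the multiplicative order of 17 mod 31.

ord(17) | φ(31) = 31 − 1 = 30 = 2 · 3 · 5.
Divisors of 30: 1, 2, 3, 5, 6, 10, 15, 30.
Compute 17^d (mod 31) for the divisors d until we hit 1:
17^1 ≡ 17
17^2 ≡ 10
17^3 ≡ 15
17^5 ≡ 26
17^6 ≡ 8
17^10 ≡ 25
17^15 ≡ 30
17^30 ≡ 1
So ord_31(17) = 30.

30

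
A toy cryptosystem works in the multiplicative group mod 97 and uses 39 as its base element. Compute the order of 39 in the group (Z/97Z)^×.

ord(39) | φ(97) = 97 − 1 = 96 = 2^5 · 3.
Divisors of 96: 1, 2, 3, 4, 6, 8, 12, 16, 24, 32, 48, 96.
Evaluate successive powers at the divisors of 96:
39^1 ≡ 39 (mod 97)
39^2 ≡ 66 (mod 97)
39^3 ≡ 52 (mod 97)
39^4 ≡ 88 (mod 97)
39^6 ≡ 85 (mod 97)
39^8 ≡ 81 (mod 97)
39^12 ≡ 47 (mod 97)
39^16 ≡ 62 (mod 97)
39^24 ≡ 75 (mod 97)
39^32 ≡ 61 (mod 97)
39^48 ≡ 96 (mod 97)
39^96 ≡ 1 (mod 97) ✓
So ord_97(39) = 96.

96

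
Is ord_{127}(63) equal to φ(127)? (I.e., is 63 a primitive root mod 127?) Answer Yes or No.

No

φ(127) = 127 − 1 = 126 = 2 · 3^2 · 7.
It suffices to check that the order of 63 is not a proper divisor of 126: compute 63^(126/q) for q ∈ {2, 3, 7}.
63^63 ≡ 126 (mod 127)  [q = 2: ≢ 1 ✓]
63^42 ≡ 1 (mod 127)  [q = 3: ≡ 1 ✗]
63^18 ≡ 8 (mod 127)  [q = 7: ≢ 1 ✓]
Since 63^42 ≡ 1, the order of 63 divides 42 < 126, so 63 is not a primitive root.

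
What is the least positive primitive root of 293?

φ(293) = 293 − 1 = 292 = 2^2 · 73.
Test candidates g = 2, 3, … against the prime factors q ∈ {2, 73} of φ(293): g is a generator iff g^(292/q) ≢ 1 for every such q.
g = 2: 2^146 ≡ 292; 2^4 ≡ 16 — none is 1, so 2 is a primitive root.
Hence the least primitive root of 293 is 2.

2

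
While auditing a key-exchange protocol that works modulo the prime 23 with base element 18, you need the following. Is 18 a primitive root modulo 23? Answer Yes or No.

No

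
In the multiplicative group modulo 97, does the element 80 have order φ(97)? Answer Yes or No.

Yes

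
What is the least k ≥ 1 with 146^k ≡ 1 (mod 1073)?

36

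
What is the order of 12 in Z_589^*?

30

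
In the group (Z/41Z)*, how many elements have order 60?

0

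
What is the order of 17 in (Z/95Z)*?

36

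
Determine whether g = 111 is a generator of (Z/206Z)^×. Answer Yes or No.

φ(206) = φ(2)·φ(103) = 1·102 = 102 = 2 · 3 · 17.
An element g generates (Z/206Z)^× iff g^(102/q) ≢ 1 (mod 206) for each prime q ∈ {2, 3, 17}.
111^51 ≡ 1 (mod 206)  [q = 2: ≡ 1 ✗]
111^34 ≡ 1 (mod 206)  [q = 3: ≡ 1 ✗]
111^6 ≡ 9 (mod 206)  [q = 17: ≢ 1 ✓]
Since 111^51 ≡ 1, the order of 111 divides 51 < 102, so 111 is not a primitive root.

No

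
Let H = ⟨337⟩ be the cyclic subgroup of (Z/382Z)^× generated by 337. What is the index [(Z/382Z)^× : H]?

1

By Lagrange's theorem, ord_382(337) divides φ(382) = φ(2)·φ(191) = 1·190 = 190 = 2 · 5 · 19.
Divisors of 190: 1, 2, 5, 10, 19, 38, 95, 190.
Test each divisor d:
337^1 ≡ 337 (mod 382)
337^2 ≡ 115 (mod 382)
337^5 ≡ 31 (mod 382)
337^10 ≡ 197 (mod 382)
337^19 ≡ 343 (mod 382)
337^38 ≡ 375 (mod 382)
337^95 ≡ 381 (mod 382)
337^190 ≡ 1 (mod 382) ✓
The order of 337 is 190, so the subgroup it generates has 190 elements.
[(Z/382Z)^× : ⟨337⟩] = 190/190 = 1.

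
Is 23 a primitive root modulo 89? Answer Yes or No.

φ(89) = 89 − 1 = 88 = 2^3 · 11.
23 is a primitive root mod 89 iff 23^(φ(89)/q) ≢ 1 for every prime q | φ(89), i.e. q ∈ {2, 11}.
23^44 ≡ 88 (mod 89)  [q = 2: ≢ 1 ✓]
23^8 ≡ 2 (mod 89)  [q = 11: ≢ 1 ✓]
Every test exponent gives a nontrivial residue, hence 23 generates the full group.

Yes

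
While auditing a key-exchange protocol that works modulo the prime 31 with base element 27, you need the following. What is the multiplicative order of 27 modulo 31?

The order of 27 must divide φ(31) = 31 − 1 = 30 = 2 · 3 · 5.
Divisors of 30: 1, 2, 3, 5, 6, 10, 15, 30.
Check 27^d mod 31 for each divisor in increasing order:
27^1 ≡ 27 (mod 31)
27^2 ≡ 16 (mod 31)
27^3 ≡ 29 (mod 31)
27^5 ≡ 30 (mod 31)
27^6 ≡ 4 (mod 31)
27^10 ≡ 1 (mod 31) ✓
Therefore the multiplicative order of 27 modulo 31 is 10.

10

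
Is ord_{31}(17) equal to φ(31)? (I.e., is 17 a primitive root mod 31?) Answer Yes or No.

Yes

φ(31) = 31 − 1 = 30 = 2 · 3 · 5.
It suffices to check that the order of 17 is not a proper divisor of 30: compute 17^(30/q) for q ∈ {2, 3, 5}.
17^15 ≡ 30 (mod 31)  [q = 2: ≢ 1 ✓]
17^10 ≡ 25 (mod 31)  [q = 3: ≢ 1 ✓]
17^6 ≡ 8 (mod 31)  [q = 5: ≢ 1 ✓]
All checks pass, so 17 has order 30 and is a primitive root modulo 31.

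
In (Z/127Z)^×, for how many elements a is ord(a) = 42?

12

φ(127) = 127 − 1 = 126 = 2 · 3^2 · 7.
Since (Z/127Z)^× is cyclic of order 126, the number of elements of order d is φ(d) when d | 126 and 0 otherwise.
42 = 2 · 3 · 7 divides 126, and φ(42) = 12.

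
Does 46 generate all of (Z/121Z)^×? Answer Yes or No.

φ(121) = φ(11^2) = 11·(11−1) = 110 = 2 · 5 · 11.
Test 46^(110/q) mod 121 for each prime factor q of 110:
46^55 ≡ 120 (mod 121)  [q = 2: ≢ 1 ✓]
46^22 ≡ 81 (mod 121)  [q = 5: ≢ 1 ✓]
46^10 ≡ 34 (mod 121)  [q = 11: ≢ 1 ✓]
Every test exponent gives a nontrivial residue, hence 46 generates the full group.

Yes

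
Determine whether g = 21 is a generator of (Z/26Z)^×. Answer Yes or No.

No

φ(26) = φ(2)·φ(13) = 1·12 = 12 = 2^2 · 3.
21 is a primitive root mod 26 iff 21^(φ(26)/q) ≢ 1 for every prime q | φ(26), i.e. q ∈ {2, 3}.
21^6 ≡ 25 (mod 26)  [q = 2: ≢ 1 ✓]
21^4 ≡ 1 (mod 26)  [q = 3: ≡ 1 ✗]
21^4 ≡ 1 shows ord(21) | 4, strictly less than φ(26); not a primitive root.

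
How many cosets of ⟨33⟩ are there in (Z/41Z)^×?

2

Since 33 ∈ (Z/41Z)^×, its order divides φ(41) = 41 − 1 = 40 = 2^3 · 5.
Divisors of 40: 1, 2, 4, 5, 8, 10, 20, 40.
Compute 33^d (mod 41) for the divisors d until we hit 1:
33^1 ≡ 33 (mod 41)
33^2 ≡ 23 (mod 41)
33^4 ≡ 37 (mod 41)
33^5 ≡ 32 (mod 41)
33^8 ≡ 16 (mod 41)
33^10 ≡ 40 (mod 41)
33^20 ≡ 1 (mod 41) ✓
So ord_41(33) = 20, hence |⟨33⟩| = 20.
Index = |(Z/41Z)^×| / |⟨33⟩| = 40 / 20 = 2.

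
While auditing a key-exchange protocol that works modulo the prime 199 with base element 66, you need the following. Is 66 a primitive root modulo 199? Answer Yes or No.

No

φ(199) = 199 − 1 = 198 = 2 · 3^2 · 11.
66 is a primitive root mod 199 iff 66^(φ(199)/q) ≢ 1 for every prime q | φ(199), i.e. q ∈ {2, 3, 11}.
66^99 ≡ 1 (mod 199)  [q = 2: ≡ 1 ✗]
66^66 ≡ 92 (mod 199)  [q = 3: ≢ 1 ✓]
66^18 ≡ 121 (mod 199)  [q = 11: ≢ 1 ✓]
66^99 ≡ 1 shows ord(66) | 99, strictly less than φ(199); not a primitive root.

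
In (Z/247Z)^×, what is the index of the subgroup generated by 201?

18

By Lagrange's theorem, ord_247(201) divides φ(247) = φ(13·19) = (13−1)·(19−1) = 12·18 = 216 = 2^3 · 3^3.
Divisors of 216: 1, 2, 3, 4, 6, 8, 9, 12, 18, 24, 27, 36, 54, 72, 108, 216.
Test each divisor d:
201^1 ≡ 201 (mod 247)
201^2 ≡ 140 (mod 247)
201^3 ≡ 229 (mod 247)
201^4 ≡ 87 (mod 247)
201^6 ≡ 77 (mod 247)
201^8 ≡ 159 (mod 247)
201^9 ≡ 96 (mod 247)
201^12 ≡ 1 (mod 247) ✓
The order of 201 is 12, so the subgroup it generates has 12 elements.
The index is φ(247) / ord(201) = 216 / 12 = 18.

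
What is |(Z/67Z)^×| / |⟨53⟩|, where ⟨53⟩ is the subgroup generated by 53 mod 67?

3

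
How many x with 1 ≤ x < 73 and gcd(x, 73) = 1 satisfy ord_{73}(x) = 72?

φ(73) = 73 − 1 = 72 = 2^3 · 3^2.
Since (Z/73Z)^× is cyclic of order 72, the number of elements of order d is φ(d) when d | 72 and 0 otherwise.
72 = 2^3 · 3^2 divides 72, and φ(72) = 24.

24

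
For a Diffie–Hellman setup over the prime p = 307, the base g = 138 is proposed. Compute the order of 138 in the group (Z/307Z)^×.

The order of 138 must divide φ(307) = 307 − 1 = 306 = 2 · 3^2 · 17.
Divisors of 306: 1, 2, 3, 6, 9, 17, 18, 34, 51, 102, 153, 306.
Compute 138^d (mod 307) for the divisors d until we hit 1:
138^1 ≡ 138 (mod 307)
138^2 ≡ 10 (mod 307)
138^3 ≡ 152 (mod 307)
138^6 ≡ 79 (mod 307)
138^9 ≡ 35 (mod 307)
138^17 ≡ 20 (mod 307)
138^18 ≡ 304 (mod 307)
138^34 ≡ 93 (mod 307)
138^51 ≡ 18 (mod 307)
138^102 ≡ 17 (mod 307)
138^153 ≡ 306 (mod 307)
138^306 ≡ 1 (mod 307) ✓
So ord_307(138) = 306.

306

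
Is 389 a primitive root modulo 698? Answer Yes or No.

φ(698) = φ(2)·φ(349) = 1·348 = 348 = 2^2 · 3 · 29.
Test 389^(348/q) mod 698 for each prime factor q of 348:
389^174 ≡ 697 (mod 698)  [q = 2: ≢ 1 ✓]
389^116 ≡ 471 (mod 698)  [q = 3: ≢ 1 ✓]
389^12 ≡ 583 (mod 698)  [q = 29: ≢ 1 ✓]
Every test exponent gives a nontrivial residue, hence 389 generates the full group.

Yes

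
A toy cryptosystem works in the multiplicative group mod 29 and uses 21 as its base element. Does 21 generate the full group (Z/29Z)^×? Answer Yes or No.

Yes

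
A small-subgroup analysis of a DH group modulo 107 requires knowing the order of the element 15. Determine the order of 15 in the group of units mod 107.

106

Since 15 ∈ (Z/107Z)^×, its order divides φ(107) = 107 − 1 = 106 = 2 · 53.
Divisors of 106: 1, 2, 53, 106.
Compute 15^d (mod 107) for the divisors d until we hit 1:
15^1 ≡ 15 (mod 107)
15^2 ≡ 11 (mod 107)
15^53 ≡ 106 (mod 107)
15^106 ≡ 1 (mod 107) ✓
Therefore the multiplicative order of 15 modulo 107 is 106.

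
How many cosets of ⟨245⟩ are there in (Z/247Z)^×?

ord(245) | φ(247) = φ(13·19) = (13−1)·(19−1) = 12·18 = 216 = 2^3 · 3^3.
Divisors of 216: 1, 2, 3, 4, 6, 8, 9, 12, 18, 24, 27, 36, 54, 72, 108, 216.
Evaluate successive powers at the divisors of 216:
245^1 ≡ 245
245^2 ≡ 4
245^3 ≡ 239
245^4 ≡ 16
245^6 ≡ 64
245^8 ≡ 9
245^9 ≡ 229
245^12 ≡ 144
245^18 ≡ 77
245^24 ≡ 235
245^27 ≡ 96
245^36 ≡ 1
Thus |⟨245⟩| = ord(245) = 36.
Index = |(Z/247Z)^×| / |⟨245⟩| = 216 / 36 = 6.

6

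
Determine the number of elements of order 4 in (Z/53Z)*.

2

φ(53) = 53 − 1 = 52 = 2^2 · 13.
In a cyclic group of order 52, there are φ(d) elements of order d for each divisor d of 52, and zero for non-divisors.
4 = 2^2 divides 52, and φ(4) = 2.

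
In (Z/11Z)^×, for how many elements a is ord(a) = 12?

0

φ(11) = 11 − 1 = 10 = 2 · 5.
Since (Z/11Z)^× is cyclic of order 10, the number of elements of order d is φ(d) when d | 10 and 0 otherwise.
12 does not divide 10, so no element of (Z/11Z)^× has order 12.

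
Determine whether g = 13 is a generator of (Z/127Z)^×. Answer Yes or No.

φ(127) = 127 − 1 = 126 = 2 · 3^2 · 7.
An element g generates (Z/127Z)^× iff g^(126/q) ≢ 1 (mod 127) for each prime q ∈ {2, 3, 7}.
13^63 ≡ 1 (mod 127)  [q = 2: ≡ 1 ✗]
13^42 ≡ 107 (mod 127)  [q = 3: ≢ 1 ✓]
13^18 ≡ 64 (mod 127)  [q = 7: ≢ 1 ✓]
Since 13^63 ≡ 1, the order of 13 divides 63 < 126, so 13 is not a primitive root.

No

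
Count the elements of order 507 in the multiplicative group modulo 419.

φ(419) = 419 − 1 = 418 = 2 · 11 · 19.
Since (Z/419Z)^× is cyclic of order 418, the number of elements of order d is φ(d) when d | 418 and 0 otherwise.
Since 507 ∤ 418, the count is 0.

0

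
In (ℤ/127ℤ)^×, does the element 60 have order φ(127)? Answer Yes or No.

φ(127) = 127 − 1 = 126 = 2 · 3^2 · 7.
An element g generates (Z/127Z)^× iff g^(126/q) ≢ 1 (mod 127) for each prime q ∈ {2, 3, 7}.
60^63 ≡ 1 (mod 127)  [q = 2: ≡ 1 ✗]
60^42 ≡ 107 (mod 127)  [q = 3: ≢ 1 ✓]
60^18 ≡ 4 (mod 127)  [q = 7: ≢ 1 ✓]
Since 60^63 ≡ 1, the order of 60 divides 63 < 126, so 60 is not a primitive root.

No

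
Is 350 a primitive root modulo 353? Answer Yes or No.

Yes

φ(353) = 353 − 1 = 352 = 2^5 · 11.
Test 350^(352/q) mod 353 for each prime factor q of 352:
350^176 ≡ 352 (mod 353)  [q = 2: ≢ 1 ✓]
350^32 ≡ 140 (mod 353)  [q = 11: ≢ 1 ✓]
Every test exponent gives a nontrivial residue, hence 350 generates the full group.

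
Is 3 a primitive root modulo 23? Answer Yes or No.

No

φ(23) = 23 − 1 = 22 = 2 · 11.
3 is a primitive root mod 23 iff 3^(φ(23)/q) ≢ 1 for every prime q | φ(23), i.e. q ∈ {2, 11}.
3^11 ≡ 1 (mod 23)  [q = 2: ≡ 1 ✗]
3^2 ≡ 9 (mod 23)  [q = 11: ≢ 1 ✓]
3^11 ≡ 1 shows ord(3) | 11, strictly less than φ(23); not a primitive root.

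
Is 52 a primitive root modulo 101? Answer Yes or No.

No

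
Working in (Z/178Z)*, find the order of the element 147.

88

Since 147 ∈ (Z/178Z)^×, its order divides φ(178) = φ(2)·φ(89) = 1·88 = 88 = 2^3 · 11.
Divisors of 88: 1, 2, 4, 8, 11, 22, 44, 88.
Test each divisor d:
147^1 ≡ 147
147^2 ≡ 71
147^4 ≡ 57
147^8 ≡ 45
147^11 ≡ 101
147^22 ≡ 55
147^44 ≡ 177
147^88 ≡ 1
Therefore the multiplicative order of 147 modulo 178 is 88.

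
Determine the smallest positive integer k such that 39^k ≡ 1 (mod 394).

By Lagrange's theorem, ord_394(39) divides φ(394) = φ(2)·φ(197) = 1·196 = 196 = 2^2 · 7^2.
Divisors of 196: 1, 2, 4, 7, 14, 28, 49, 98, 196.
Check 39^d mod 394 for each divisor in increasing order:
39^1 ≡ 39 (mod 394)
39^2 ≡ 339 (mod 394)
39^4 ≡ 267 (mod 394)
39^7 ≡ 161 (mod 394)
39^14 ≡ 311 (mod 394)
39^28 ≡ 191 (mod 394)
39^49 ≡ 393 (mod 394)
39^98 ≡ 1 (mod 394) ✓
So ord_394(39) = 98.

98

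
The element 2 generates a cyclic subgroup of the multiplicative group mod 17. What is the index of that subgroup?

By Lagrange's theorem, ord_17(2) divides φ(17) = 17 − 1 = 16 = 2^4.
Divisors of 16: 1, 2, 4, 8, 16.
Test each divisor d:
2^1 ≡ 2 (mod 17)
2^2 ≡ 4 (mod 17)
2^4 ≡ 16 (mod 17)
2^8 ≡ 1 (mod 17) ✓
So ord_17(2) = 8, hence |⟨2⟩| = 8.
[(Z/17Z)^× : ⟨2⟩] = 16/8 = 2.

2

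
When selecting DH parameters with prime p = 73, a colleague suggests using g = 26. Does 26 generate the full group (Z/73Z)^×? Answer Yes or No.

Yes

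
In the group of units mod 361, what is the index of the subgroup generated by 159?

By Lagrange's theorem, ord_361(159) divides φ(361) = φ(19^2) = 19·(19−1) = 342 = 2 · 3^2 · 19.
Divisors of 342: 1, 2, 3, 6, 9, 18, 19, 38, 57, 114, 171, 342.
Test each divisor d:
159^1 ≡ 159 (mod 361)
159^2 ≡ 11 (mod 361)
159^3 ≡ 305 (mod 361)
159^6 ≡ 248 (mod 361)
159^9 ≡ 191 (mod 361)
159^18 ≡ 20 (mod 361)
159^19 ≡ 292 (mod 361)
159^38 ≡ 68 (mod 361)
159^57 ≡ 1 (mod 361) ✓
So ord_361(159) = 57, hence |⟨159⟩| = 57.
[(Z/361Z)^× : ⟨159⟩] = 342/57 = 6.

6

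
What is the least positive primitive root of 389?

2

φ(389) = 389 − 1 = 388 = 2^2 · 97.
Test candidates g = 2, 3, … against the prime factors q ∈ {2, 97} of φ(389): g is a generator iff g^(388/q) ≢ 1 for every such q.
g = 2: 2^194 ≡ 388; 2^4 ≡ 16 — none is 1, so 2 is a primitive root.
The smallest primitive root modulo 389 is 2.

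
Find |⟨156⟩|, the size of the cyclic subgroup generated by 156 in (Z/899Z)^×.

ord(156) | φ(899) = φ(29·31) = (29−1)·(31−1) = 28·30 = 840 = 2^3 · 3 · 5 · 7.
Divisors of 840: 1, 2, 3, 4, 5, 6, 7, 8, 10, 12, 14, 15, 20, 21, 24, 28, 30, 35, 40, 42, 56, 60, 70, 84, 105, 120, 140, 168, 210, 280, 420, 840.
Check 156^d mod 899 for each divisor in increasing order:
156^1 ≡ 156 (mod 899)
156^2 ≡ 63 (mod 899)
156^3 ≡ 838 (mod 899)
156^4 ≡ 373 (mod 899)
156^5 ≡ 652 (mod 899)
156^6 ≡ 125 (mod 899)
156^7 ≡ 621 (mod 899)
156^8 ≡ 683 (mod 899)
156^10 ≡ 776 (mod 899)
156^12 ≡ 342 (mod 899)
156^14 ≡ 869 (mod 899)
156^15 ≡ 714 (mod 899)
156^20 ≡ 745 (mod 899)
156^21 ≡ 249 (mod 899)
156^24 ≡ 94 (mod 899)
156^28 ≡ 1 (mod 899) ✓
So ord_899(156) = 28.

28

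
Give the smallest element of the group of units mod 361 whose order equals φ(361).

2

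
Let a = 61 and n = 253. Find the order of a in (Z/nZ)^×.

110

By Lagrange's theorem, ord_253(61) divides φ(253) = φ(11·23) = (11−1)·(23−1) = 10·22 = 220 = 2^2 · 5 · 11.
Divisors of 220: 1, 2, 4, 5, 10, 11, 20, 22, 44, 55, 110, 220.
Check 61^d mod 253 for each divisor in increasing order:
61^1 ≡ 61
61^2 ≡ 179
61^4 ≡ 163
61^5 ≡ 76
61^10 ≡ 210
61^11 ≡ 160
61^20 ≡ 78
61^22 ≡ 47
61^44 ≡ 185
61^55 ≡ 252
61^110 ≡ 1
Hence ord(61) = 110.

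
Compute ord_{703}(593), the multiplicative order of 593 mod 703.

Since 593 ∈ (Z/703Z)^×, its order divides φ(703) = φ(19·37) = (19−1)·(37−1) = 18·36 = 648 = 2^3 · 3^4.
Divisors of 648: 1, 2, 3, 4, 6, 8, 9, 12, 18, 24, 27, 36, 54, 72, 81, 108, 162, 216, 324, 648.
Compute 593^d (mod 703) for the divisors d until we hit 1:
593^1 ≡ 593 (mod 703)
593^2 ≡ 149 (mod 703)
593^3 ≡ 482 (mod 703)
593^4 ≡ 408 (mod 703)
593^6 ≡ 334 (mod 703)
593^8 ≡ 556 (mod 703)
593^9 ≡ 1 (mod 703) ✓
The smallest such exponent is 9, so the order of 593 is 9.

9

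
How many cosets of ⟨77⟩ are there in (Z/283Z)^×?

2

Since 77 ∈ (Z/283Z)^×, its order divides φ(283) = 283 − 1 = 282 = 2 · 3 · 47.
Divisors of 282: 1, 2, 3, 6, 47, 94, 141, 282.
Test each divisor d:
77^1 ≡ 77 (mod 283)
77^2 ≡ 269 (mod 283)
77^3 ≡ 54 (mod 283)
77^6 ≡ 86 (mod 283)
77^47 ≡ 44 (mod 283)
77^94 ≡ 238 (mod 283)
77^141 ≡ 1 (mod 283) ✓
Thus |⟨77⟩| = ord(77) = 141.
[(Z/283Z)^× : ⟨77⟩] = 282/141 = 2.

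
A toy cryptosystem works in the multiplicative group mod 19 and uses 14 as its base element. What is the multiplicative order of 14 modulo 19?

By Lagrange's theorem, ord_19(14) divides φ(19) = 19 − 1 = 18 = 2 · 3^2.
Divisors of 18: 1, 2, 3, 6, 9, 18.
Test each divisor d:
14^1 ≡ 14 (mod 19)
14^2 ≡ 6 (mod 19)
14^3 ≡ 8 (mod 19)
14^6 ≡ 7 (mod 19)
14^9 ≡ 18 (mod 19)
14^18 ≡ 1 (mod 19) ✓
Therefore the multiplicative order of 14 modulo 19 is 18.

18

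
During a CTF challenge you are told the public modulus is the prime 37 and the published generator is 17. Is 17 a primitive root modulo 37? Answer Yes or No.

φ(37) = 37 − 1 = 36 = 2^2 · 3^2.
17 is a primitive root mod 37 iff 17^(φ(37)/q) ≢ 1 for every prime q | φ(37), i.e. q ∈ {2, 3}.
17^18 ≡ 36 (mod 37)  [q = 2: ≢ 1 ✓]
17^12 ≡ 26 (mod 37)  [q = 3: ≢ 1 ✓]
All checks pass, so 17 has order 36 and is a primitive root modulo 37.

Yes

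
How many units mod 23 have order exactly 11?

10

φ(23) = 23 − 1 = 22 = 2 · 11.
Since (Z/23Z)^× is cyclic of order 22, the number of elements of order d is φ(d) when d | 22 and 0 otherwise.
11 | 22, and φ(11) = 11 − 1 = 10.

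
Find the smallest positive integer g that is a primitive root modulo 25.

2

φ(25) = φ(5^2) = 5·(5−1) = 20 = 2^2 · 5.
Test candidates g = 2, 3, … against the prime factors q ∈ {2, 5} of φ(25): g is a generator iff g^(20/q) ≢ 1 for every such q.
g = 2: 2^10 ≡ 24; 2^4 ≡ 16 — none is 1, so 2 is a primitive root.
So 2 is the smallest generator of (Z/25Z)^×.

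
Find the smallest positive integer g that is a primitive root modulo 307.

φ(307) = 307 − 1 = 306 = 2 · 3^2 · 17.
Test candidates g = 2, 3, … against the prime factors q ∈ {2, 3, 17} of φ(307): g is a generator iff g^(306/q) ≢ 1 for every such q.
g = 2: 2^153 ≡ 306; 2^102 ≡ 1 — hits 1, so not a primitive root.
g = 3: 3^153 ≡ 306; 3^102 ≡ 1 — hits 1, so not a primitive root.
g = 4: 4^153 ≡ 1 — hits 1, so not a primitive root.
g = 5: 5^153 ≡ 306; 5^102 ≡ 289; 5^18 ≡ 81 — none is 1, so 5 is a primitive root.
So 5 is the smallest generator of (Z/307Z)^×.

5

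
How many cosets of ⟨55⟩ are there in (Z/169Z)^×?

The order of 55 must divide φ(169) = φ(13^2) = 13·(13−1) = 156 = 2^2 · 3 · 13.
Divisors of 156: 1, 2, 3, 4, 6, 12, 13, 26, 39, 52, 78, 156.
Evaluate successive powers at the divisors of 156:
55^1 ≡ 55
55^2 ≡ 152
55^3 ≡ 79
55^4 ≡ 120
55^6 ≡ 157
55^12 ≡ 144
55^13 ≡ 146
55^26 ≡ 22
55^39 ≡ 1
The order of 55 is 39, so the subgroup it generates has 39 elements.
The index is φ(169) / ord(55) = 156 / 39 = 4.

4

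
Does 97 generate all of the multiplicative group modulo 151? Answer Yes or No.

φ(151) = 151 − 1 = 150 = 2 · 3 · 5^2.
97 is a primitive root mod 151 iff 97^(φ(151)/q) ≢ 1 for every prime q | φ(151), i.e. q ∈ {2, 3, 5}.
97^75 ≡ 1 (mod 151)  [q = 2: ≡ 1 ✗]
97^50 ≡ 32 (mod 151)  [q = 3: ≢ 1 ✓]
97^30 ≡ 19 (mod 151)  [q = 5: ≢ 1 ✓]
97^75 ≡ 1 shows ord(97) | 75, strictly less than φ(151); not a primitive root.

No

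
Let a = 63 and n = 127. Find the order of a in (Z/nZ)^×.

ord(63) | φ(127) = 127 − 1 = 126 = 2 · 3^2 · 7.
Divisors of 126: 1, 2, 3, 6, 7, 9, 14, 18, 21, 42, 63, 126.
Evaluate successive powers at the divisors of 126:
63^1 ≡ 63 (mod 127)
63^2 ≡ 32 (mod 127)
63^3 ≡ 111 (mod 127)
63^6 ≡ 2 (mod 127)
63^7 ≡ 126 (mod 127)
63^9 ≡ 95 (mod 127)
63^14 ≡ 1 (mod 127) ✓
Hence ord(63) = 14.

14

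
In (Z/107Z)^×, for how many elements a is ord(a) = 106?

φ(107) = 107 − 1 = 106 = 2 · 53.
(Z/107Z)^× is cyclic (|G| = 106); a cyclic group of order m has exactly φ(d) elements of each order d | m, and none otherwise.
106 = 2 · 53 divides 106, and φ(106) = 52.

52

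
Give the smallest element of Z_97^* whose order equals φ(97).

5

φ(97) = 97 − 1 = 96 = 2^5 · 3.
g is a primitive root iff g^(96/q) ≢ 1 (mod 97) for each prime q ∈ {2, 3}.
g = 2: 2^48 ≡ 1 — hits 1, so not a primitive root.
g = 3: 3^48 ≡ 1 — hits 1, so not a primitive root.
g = 4: 4^48 ≡ 1 — hits 1, so not a primitive root.
g = 5: 5^48 ≡ 96; 5^32 ≡ 35 — none is 1, so 5 is a primitive root.
So 5 is the smallest generator of (Z/97Z)^×.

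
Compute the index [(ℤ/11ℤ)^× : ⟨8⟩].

By Lagrange's theorem, ord_11(8) divides φ(11) = 11 − 1 = 10 = 2 · 5.
Divisors of 10: 1, 2, 5, 10.
Compute 8^d (mod 11) for the divisors d until we hit 1:
8^1 ≡ 8 (mod 11)
8^2 ≡ 9 (mod 11)
8^5 ≡ 10 (mod 11)
8^10 ≡ 1 (mod 11) ✓
So ord_11(8) = 10, hence |⟨8⟩| = 10.
The index is φ(11) / ord(8) = 10 / 10 = 1.

1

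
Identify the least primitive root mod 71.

7

φ(71) = 71 − 1 = 70 = 2 · 5 · 7.
g is a primitive root iff g^(70/q) ≢ 1 (mod 71) for each prime q ∈ {2, 5, 7}.
g = 2: 2^35 ≡ 1 — hits 1, so not a primitive root.
g = 3: 3^35 ≡ 1 — hits 1, so not a primitive root.
g = 4: 4^35 ≡ 1 — hits 1, so not a primitive root.
g = 5: 5^35 ≡ 1 — hits 1, so not a primitive root.
g = 6: 6^35 ≡ 1 — hits 1, so not a primitive root.
g = 7: 7^35 ≡ 70; 7^14 ≡ 54; 7^10 ≡ 45 — none is 1, so 7 is a primitive root.
So 7 is the smallest generator of (Z/71Z)^×.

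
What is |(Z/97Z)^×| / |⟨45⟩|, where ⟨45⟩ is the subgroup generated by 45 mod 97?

By Lagrange's theorem, ord_97(45) divides φ(97) = 97 − 1 = 96 = 2^5 · 3.
Divisors of 96: 1, 2, 3, 4, 6, 8, 12, 16, 24, 32, 48, 96.
Test each divisor d:
45^1 ≡ 45
45^2 ≡ 85
45^3 ≡ 42
45^4 ≡ 47
45^6 ≡ 18
45^8 ≡ 75
45^12 ≡ 33
45^16 ≡ 96
45^24 ≡ 22
45^32 ≡ 1
Thus |⟨45⟩| = ord(45) = 32.
[(Z/97Z)^× : ⟨45⟩] = 96/32 = 3.

3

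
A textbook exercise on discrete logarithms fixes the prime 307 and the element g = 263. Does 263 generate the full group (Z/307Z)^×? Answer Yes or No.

φ(307) = 307 − 1 = 306 = 2 · 3^2 · 17.
It suffices to check that the order of 263 is not a proper divisor of 306: compute 263^(306/q) for q ∈ {2, 3, 17}.
263^153 ≡ 306 (mod 307)  [q = 2: ≢ 1 ✓]
263^102 ≡ 289 (mod 307)  [q = 3: ≢ 1 ✓]
263^18 ≡ 24 (mod 307)  [q = 17: ≢ 1 ✓]
All checks pass, so 263 has order 306 and is a primitive root modulo 307.

Yes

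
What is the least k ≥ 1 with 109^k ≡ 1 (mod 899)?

70

Since 109 ∈ (Z/899Z)^×, its order divides φ(899) = φ(29·31) = (29−1)·(31−1) = 28·30 = 840 = 2^3 · 3 · 5 · 7.
Divisors of 840: 1, 2, 3, 4, 5, 6, 7, 8, 10, 12, 14, 15, 20, 21, 24, 28, 30, 35, 40, 42, 56, 60, 70, 84, 105, 120, 140, 168, 210, 280, 420, 840.
Compute 109^d (mod 899) for the divisors d until we hit 1:
109^1 ≡ 109 (mod 899)
109^2 ≡ 194 (mod 899)
109^3 ≡ 469 (mod 899)
109^4 ≡ 777 (mod 899)
109^5 ≡ 187 (mod 899)
109^6 ≡ 605 (mod 899)
109^7 ≡ 318 (mod 899)
109^8 ≡ 500 (mod 899)
109^10 ≡ 807 (mod 899)
109^12 ≡ 132 (mod 899)
109^14 ≡ 436 (mod 899)
109^15 ≡ 776 (mod 899)
109^20 ≡ 373 (mod 899)
109^21 ≡ 202 (mod 899)
109^24 ≡ 343 (mod 899)
109^28 ≡ 407 (mod 899)
109^30 ≡ 745 (mod 899)
109^35 ≡ 869 (mod 899)
109^40 ≡ 683 (mod 899)
109^42 ≡ 349 (mod 899)
109^56 ≡ 233 (mod 899)
109^60 ≡ 342 (mod 899)
109^70 ≡ 1 (mod 899) ✓
So ord_899(109) = 70.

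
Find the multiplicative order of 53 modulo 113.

The order of 53 must divide φ(113) = 113 − 1 = 112 = 2^4 · 7.
Divisors of 112: 1, 2, 4, 7, 8, 14, 16, 28, 56, 112.
Check 53^d mod 113 for each divisor in increasing order:
53^1 ≡ 53 (mod 113)
53^2 ≡ 97 (mod 113)
53^4 ≡ 30 (mod 113)
53^7 ≡ 98 (mod 113)
53^8 ≡ 109 (mod 113)
53^14 ≡ 112 (mod 113)
53^16 ≡ 16 (mod 113)
53^28 ≡ 1 (mod 113) ✓
So ord_113(53) = 28.

28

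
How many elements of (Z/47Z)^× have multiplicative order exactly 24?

φ(47) = 47 − 1 = 46 = 2 · 23.
(Z/47Z)^× is cyclic (|G| = 46); a cyclic group of order m has exactly φ(d) elements of each order d | m, and none otherwise.
24 does not divide 46, so no element of (Z/47Z)^× has order 24.

0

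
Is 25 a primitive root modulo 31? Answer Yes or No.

No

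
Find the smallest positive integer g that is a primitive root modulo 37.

φ(37) = 37 − 1 = 36 = 2^2 · 3^2.
Test candidates g = 2, 3, … against the prime factors q ∈ {2, 3} of φ(37): g is a generator iff g^(36/q) ≢ 1 for every such q.
g = 2: 2^18 ≡ 36; 2^12 ≡ 26 — none is 1, so 2 is a primitive root.
The smallest primitive root modulo 37 is 2.

2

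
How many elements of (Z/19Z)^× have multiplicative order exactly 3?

2

φ(19) = 19 − 1 = 18 = 2 · 3^2.
In a cyclic group of order 18, there are φ(d) elements of order d for each divisor d of 18, and zero for non-divisors.
3 | 18, and φ(3) = 3 − 1 = 2.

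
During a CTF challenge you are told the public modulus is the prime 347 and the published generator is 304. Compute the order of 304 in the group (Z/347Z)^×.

346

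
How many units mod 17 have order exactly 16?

8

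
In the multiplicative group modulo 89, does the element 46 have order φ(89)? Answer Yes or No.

Yes

φ(89) = 89 − 1 = 88 = 2^3 · 11.
46 is a primitive root mod 89 iff 46^(φ(89)/q) ≢ 1 for every prime q | φ(89), i.e. q ∈ {2, 11}.
46^44 ≡ 88 (mod 89)  [q = 2: ≢ 1 ✓]
46^8 ≡ 67 (mod 89)  [q = 11: ≢ 1 ✓]
Every test exponent gives a nontrivial residue, hence 46 generates the full group.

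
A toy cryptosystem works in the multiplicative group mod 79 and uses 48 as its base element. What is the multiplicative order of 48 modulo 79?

The order of 48 must divide φ(79) = 79 − 1 = 78 = 2 · 3 · 13.
Divisors of 78: 1, 2, 3, 6, 13, 26, 39, 78.
Check 48^d mod 79 for each divisor in increasing order:
48^1 ≡ 48 (mod 79)
48^2 ≡ 13 (mod 79)
48^3 ≡ 71 (mod 79)
48^6 ≡ 64 (mod 79)
48^13 ≡ 56 (mod 79)
48^26 ≡ 55 (mod 79)
48^39 ≡ 78 (mod 79)
48^78 ≡ 1 (mod 79) ✓
The smallest such exponent is 78, so the order of 48 is 78.

78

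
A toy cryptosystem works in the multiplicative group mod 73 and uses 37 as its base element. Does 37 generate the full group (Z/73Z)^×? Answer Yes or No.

No

φ(73) = 73 − 1 = 72 = 2^3 · 3^2.
37 is a primitive root mod 73 iff 37^(φ(73)/q) ≢ 1 for every prime q | φ(73), i.e. q ∈ {2, 3}.
37^36 ≡ 1 (mod 73)  [q = 2: ≡ 1 ✗]
37^24 ≡ 8 (mod 73)  [q = 3: ≢ 1 ✓]
37^36 ≡ 1 shows ord(37) | 36, strictly less than φ(73); not a primitive root.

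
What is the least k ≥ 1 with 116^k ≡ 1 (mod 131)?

130

ord(116) | φ(131) = 131 − 1 = 130 = 2 · 5 · 13.
Divisors of 130: 1, 2, 5, 10, 13, 26, 65, 130.
Compute 116^d (mod 131) for the divisors d until we hit 1:
116^1 ≡ 116
116^2 ≡ 94
116^5 ≡ 32
116^10 ≡ 107
116^13 ≡ 42
116^26 ≡ 61
116^65 ≡ 130
116^130 ≡ 1
So ord_131(116) = 130.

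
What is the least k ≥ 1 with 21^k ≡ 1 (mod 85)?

4

ord(21) | φ(85) = φ(5·17) = (5−1)·(17−1) = 4·16 = 64 = 2^6.
Divisors of 64: 1, 2, 4, 8, 16, 32, 64.
Test each divisor d:
21^1 ≡ 21 (mod 85)
21^2 ≡ 16 (mod 85)
21^4 ≡ 1 (mod 85) ✓
The smallest such exponent is 4, so the order of 21 is 4.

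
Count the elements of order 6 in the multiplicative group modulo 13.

2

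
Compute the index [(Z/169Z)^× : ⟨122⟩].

By Lagrange's theorem, ord_169(122) divides φ(169) = φ(13^2) = 13·(13−1) = 156 = 2^2 · 3 · 13.
Divisors of 156: 1, 2, 3, 4, 6, 12, 13, 26, 39, 52, 78, 156.
Evaluate successive powers at the divisors of 156:
122^1 ≡ 122 (mod 169)
122^2 ≡ 12 (mod 169)
122^3 ≡ 112 (mod 169)
122^4 ≡ 144 (mod 169)
122^6 ≡ 38 (mod 169)
122^12 ≡ 92 (mod 169)
122^13 ≡ 70 (mod 169)
122^26 ≡ 168 (mod 169)
122^39 ≡ 99 (mod 169)
122^52 ≡ 1 (mod 169) ✓
Thus |⟨122⟩| = ord(122) = 52.
[(Z/169Z)^× : ⟨122⟩] = 156/52 = 3.

3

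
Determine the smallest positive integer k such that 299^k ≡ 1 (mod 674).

48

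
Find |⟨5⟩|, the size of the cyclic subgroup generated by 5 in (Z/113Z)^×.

112

The order of 5 must divide φ(113) = 113 − 1 = 112 = 2^4 · 7.
Divisors of 112: 1, 2, 4, 7, 8, 14, 16, 28, 56, 112.
Test each divisor d:
5^1 ≡ 5 (mod 113)
5^2 ≡ 25 (mod 113)
5^4 ≡ 60 (mod 113)
5^7 ≡ 42 (mod 113)
5^8 ≡ 97 (mod 113)
5^14 ≡ 69 (mod 113)
5^16 ≡ 30 (mod 113)
5^28 ≡ 15 (mod 113)
5^56 ≡ 112 (mod 113)
5^112 ≡ 1 (mod 113) ✓
Therefore the multiplicative order of 5 modulo 113 is 112.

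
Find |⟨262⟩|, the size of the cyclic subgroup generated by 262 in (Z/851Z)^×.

The order of 262 must divide φ(851) = φ(23·37) = (23−1)·(37−1) = 22·36 = 792 = 2^3 · 3^2 · 11.
Divisors of 792: 1, 2, 3, 4, 6, 8, 9, 11, 12, 18, 22, 24, 33, 36, 44, 66, 72, 88, 99, 132, 198, 264, 396, 792.
Compute 262^d (mod 851) for the divisors d until we hit 1:
262^1 ≡ 262 (mod 851)
262^2 ≡ 564 (mod 851)
262^3 ≡ 545 (mod 851)
262^4 ≡ 673 (mod 851)
262^6 ≡ 26 (mod 851)
262^8 ≡ 197 (mod 851)
262^9 ≡ 554 (mod 851)
262^11 ≡ 139 (mod 851)
262^12 ≡ 676 (mod 851)
262^18 ≡ 556 (mod 851)
262^22 ≡ 599 (mod 851)
262^24 ≡ 840 (mod 851)
262^33 ≡ 714 (mod 851)
262^36 ≡ 223 (mod 851)
262^44 ≡ 530 (mod 851)
262^66 ≡ 47 (mod 851)
262^72 ≡ 371 (mod 851)
262^88 ≡ 70 (mod 851)
262^99 ≡ 369 (mod 851)
262^132 ≡ 507 (mod 851)
262^198 ≡ 1 (mod 851) ✓
Therefore the multiplicative order of 262 modulo 851 is 198.

198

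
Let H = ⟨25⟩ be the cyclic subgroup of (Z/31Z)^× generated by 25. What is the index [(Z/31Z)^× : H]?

10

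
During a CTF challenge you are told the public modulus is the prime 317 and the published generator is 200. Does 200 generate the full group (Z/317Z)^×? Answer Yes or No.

Yes

φ(317) = 317 − 1 = 316 = 2^2 · 79.
An element g generates (Z/317Z)^× iff g^(316/q) ≢ 1 (mod 317) for each prime q ∈ {2, 79}.
200^158 ≡ 316 (mod 317)  [q = 2: ≢ 1 ✓]
200^4 ≡ 194 (mod 317)  [q = 79: ≢ 1 ✓]
Every test exponent gives a nontrivial residue, hence 200 generates the full group.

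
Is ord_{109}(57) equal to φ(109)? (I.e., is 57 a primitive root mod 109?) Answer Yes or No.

φ(109) = 109 − 1 = 108 = 2^2 · 3^3.
An element g generates (Z/109Z)^× iff g^(108/q) ≢ 1 (mod 109) for each prime q ∈ {2, 3}.
57^54 ≡ 108 (mod 109)  [q = 2: ≢ 1 ✓]
57^36 ≡ 63 (mod 109)  [q = 3: ≢ 1 ✓]
All checks pass, so 57 has order 108 and is a primitive root modulo 109.

Yes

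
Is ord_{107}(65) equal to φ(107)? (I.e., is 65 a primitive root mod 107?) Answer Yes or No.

Yes

φ(107) = 107 − 1 = 106 = 2 · 53.
It suffices to check that the order of 65 is not a proper divisor of 106: compute 65^(106/q) for q ∈ {2, 53}.
65^53 ≡ 106 (mod 107)  [q = 2: ≢ 1 ✓]
65^2 ≡ 52 (mod 107)  [q = 53: ≢ 1 ✓]
Every test exponent gives a nontrivial residue, hence 65 generates the full group.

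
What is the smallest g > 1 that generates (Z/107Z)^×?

2

φ(107) = 107 − 1 = 106 = 2 · 53.
g is a primitive root iff g^(106/q) ≢ 1 (mod 107) for each prime q ∈ {2, 53}.
g = 2: 2^53 ≡ 106; 2^2 ≡ 4 — none is 1, so 2 is a primitive root.
Hence the least primitive root of 107 is 2.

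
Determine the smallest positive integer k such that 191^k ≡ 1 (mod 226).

By Lagrange's theorem, ord_226(191) divides φ(226) = φ(2)·φ(113) = 1·112 = 112 = 2^4 · 7.
Divisors of 112: 1, 2, 4, 7, 8, 14, 16, 28, 56, 112.
Check 191^d mod 226 for each divisor in increasing order:
191^1 ≡ 191
191^2 ≡ 95
191^4 ≡ 211
191^7 ≡ 155
191^8 ≡ 225
191^14 ≡ 69
191^16 ≡ 1
So ord_226(191) = 16.

16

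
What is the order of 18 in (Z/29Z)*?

28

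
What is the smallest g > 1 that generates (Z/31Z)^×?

3

φ(31) = 31 − 1 = 30 = 2 · 3 · 5.
g is a primitive root iff g^(30/q) ≢ 1 (mod 31) for each prime q ∈ {2, 3, 5}.
g = 2: 2^15 ≡ 1 — hits 1, so not a primitive root.
g = 3: 3^15 ≡ 30; 3^10 ≡ 25; 3^6 ≡ 16 — none is 1, so 3 is a primitive root.
The smallest primitive root modulo 31 is 3.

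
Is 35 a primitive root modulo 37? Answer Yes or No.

φ(37) = 37 − 1 = 36 = 2^2 · 3^2.
It suffices to check that the order of 35 is not a proper divisor of 36: compute 35^(36/q) for q ∈ {2, 3}.
35^18 ≡ 36 (mod 37)  [q = 2: ≢ 1 ✓]
35^12 ≡ 26 (mod 37)  [q = 3: ≢ 1 ✓]
Every test exponent gives a nontrivial residue, hence 35 generates the full group.

Yes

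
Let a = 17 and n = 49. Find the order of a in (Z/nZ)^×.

42

Since 17 ∈ (Z/49Z)^×, its order divides φ(49) = φ(7^2) = 7·(7−1) = 42 = 2 · 3 · 7.
Divisors of 42: 1, 2, 3, 6, 7, 14, 21, 42.
Compute 17^d (mod 49) for the divisors d until we hit 1:
17^1 ≡ 17
17^2 ≡ 44
17^3 ≡ 13
17^6 ≡ 22
17^7 ≡ 31
17^14 ≡ 30
17^21 ≡ 48
17^42 ≡ 1
Therefore the multiplicative order of 17 modulo 49 is 42.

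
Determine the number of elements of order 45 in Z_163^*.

0

φ(163) = 163 − 1 = 162 = 2 · 3^4.
In a cyclic group of order 162, there are φ(d) elements of order d for each divisor d of 162, and zero for non-divisors.
Here 162 is not a multiple of 45, so there are no elements of order 45.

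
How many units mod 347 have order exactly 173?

φ(347) = 347 − 1 = 346 = 2 · 173.
Since (Z/347Z)^× is cyclic of order 346, the number of elements of order d is φ(d) when d | 346 and 0 otherwise.
173 | 346, and φ(173) = 173 − 1 = 172.

172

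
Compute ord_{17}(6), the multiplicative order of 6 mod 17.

The order of 6 must divide φ(17) = 17 − 1 = 16 = 2^4.
Divisors of 16: 1, 2, 4, 8, 16.
Test each divisor d:
6^1 ≡ 6 (mod 17)
6^2 ≡ 2 (mod 17)
6^4 ≡ 4 (mod 17)
6^8 ≡ 16 (mod 17)
6^16 ≡ 1 (mod 17) ✓
Therefore the multiplicative order of 6 modulo 17 is 16.

16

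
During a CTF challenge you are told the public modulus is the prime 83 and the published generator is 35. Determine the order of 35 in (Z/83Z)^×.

82

The order of 35 must divide φ(83) = 83 − 1 = 82 = 2 · 41.
Divisors of 82: 1, 2, 41, 82.
Evaluate successive powers at the divisors of 82:
35^1 ≡ 35 (mod 83)
35^2 ≡ 63 (mod 83)
35^41 ≡ 82 (mod 83)
35^82 ≡ 1 (mod 83) ✓
So ord_83(35) = 82.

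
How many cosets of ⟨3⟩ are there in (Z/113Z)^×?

By Lagrange's theorem, ord_113(3) divides φ(113) = 113 − 1 = 112 = 2^4 · 7.
Divisors of 112: 1, 2, 4, 7, 8, 14, 16, 28, 56, 112.
Test each divisor d:
3^1 ≡ 3 (mod 113)
3^2 ≡ 9 (mod 113)
3^4 ≡ 81 (mod 113)
3^7 ≡ 40 (mod 113)
3^8 ≡ 7 (mod 113)
3^14 ≡ 18 (mod 113)
3^16 ≡ 49 (mod 113)
3^28 ≡ 98 (mod 113)
3^56 ≡ 112 (mod 113)
3^112 ≡ 1 (mod 113) ✓
So ord_113(3) = 112, hence |⟨3⟩| = 112.
The index is φ(113) / ord(3) = 112 / 112 = 1.

1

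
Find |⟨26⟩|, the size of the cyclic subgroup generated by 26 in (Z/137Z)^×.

The order of 26 must divide φ(137) = 137 − 1 = 136 = 2^3 · 17.
Divisors of 136: 1, 2, 4, 8, 17, 34, 68, 136.
Test each divisor d:
26^1 ≡ 26
26^2 ≡ 128
26^4 ≡ 81
26^8 ≡ 122
26^17 ≡ 96
26^34 ≡ 37
26^68 ≡ 136
26^136 ≡ 1
Therefore the multiplicative order of 26 modulo 137 is 136.

136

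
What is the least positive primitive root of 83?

φ(83) = 83 − 1 = 82 = 2 · 41.
Test candidates g = 2, 3, … against the prime factors q ∈ {2, 41} of φ(83): g is a generator iff g^(82/q) ≢ 1 for every such q.
g = 2: 2^41 ≡ 82; 2^2 ≡ 4 — none is 1, so 2 is a primitive root.
Hence the least primitive root of 83 is 2.

2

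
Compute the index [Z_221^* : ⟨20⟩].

By Lagrange's theorem, ord_221(20) divides φ(221) = φ(13·17) = (13−1)·(17−1) = 12·16 = 192 = 2^6 · 3.
Divisors of 192: 1, 2, 3, 4, 6, 8, 12, 16, 24, 32, 48, 64, 96, 192.
Evaluate successive powers at the divisors of 192:
20^1 ≡ 20 (mod 221)
20^2 ≡ 179 (mod 221)
20^3 ≡ 44 (mod 221)
20^4 ≡ 217 (mod 221)
20^6 ≡ 168 (mod 221)
20^8 ≡ 16 (mod 221)
20^12 ≡ 157 (mod 221)
20^16 ≡ 35 (mod 221)
20^24 ≡ 118 (mod 221)
20^32 ≡ 120 (mod 221)
20^48 ≡ 1 (mod 221) ✓
So ord_221(20) = 48, hence |⟨20⟩| = 48.
[(Z/221Z)^× : ⟨20⟩] = 192/48 = 4.

4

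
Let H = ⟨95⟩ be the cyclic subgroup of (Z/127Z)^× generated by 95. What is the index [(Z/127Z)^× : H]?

By Lagrange's theorem, ord_127(95) divides φ(127) = 127 − 1 = 126 = 2 · 3^2 · 7.
Divisors of 126: 1, 2, 3, 6, 7, 9, 14, 18, 21, 42, 63, 126.
Evaluate successive powers at the divisors of 126:
95^1 ≡ 95 (mod 127)
95^2 ≡ 8 (mod 127)
95^3 ≡ 125 (mod 127)
95^6 ≡ 4 (mod 127)
95^7 ≡ 126 (mod 127)
95^9 ≡ 119 (mod 127)
95^14 ≡ 1 (mod 127) ✓
So ord_127(95) = 14, hence |⟨95⟩| = 14.
[(Z/127Z)^× : ⟨95⟩] = 126/14 = 9.

9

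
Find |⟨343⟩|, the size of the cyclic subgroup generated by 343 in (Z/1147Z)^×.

15

Since 343 ∈ (Z/1147Z)^×, its order divides φ(1147) = φ(31·37) = (31−1)·(37−1) = 30·36 = 1080 = 2^3 · 3^3 · 5.
Divisors of 1080: 1, 2, 3, 4, 5, 6, 8, 9, 10, 12, 15, 18, 20, 24, 27, 30, 36, 40, 45, 54, 60, 72, 90, 108, 120, 135, 180, 216, 270, 360, 540, 1080.
Evaluate successive powers at the divisors of 1080:
343^1 ≡ 343 (mod 1147)
343^2 ≡ 655 (mod 1147)
343^3 ≡ 1000 (mod 1147)
343^4 ≡ 47 (mod 1147)
343^5 ≡ 63 (mod 1147)
343^6 ≡ 963 (mod 1147)
343^8 ≡ 1062 (mod 1147)
343^9 ≡ 667 (mod 1147)
343^10 ≡ 528 (mod 1147)
343^12 ≡ 593 (mod 1147)
343^15 ≡ 1 (mod 1147) ✓
So ord_1147(343) = 15.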